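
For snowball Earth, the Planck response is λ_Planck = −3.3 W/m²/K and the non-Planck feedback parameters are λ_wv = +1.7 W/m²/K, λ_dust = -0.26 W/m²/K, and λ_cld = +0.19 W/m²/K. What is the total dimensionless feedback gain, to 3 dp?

0.494

Convert to gains: g_wv = 1.7/3.3 = 0.5152; g_dust = -0.26/3.3 = -0.07879; g_cld = 0.19/3.3 = 0.05758.
Total gain g = 0.49399.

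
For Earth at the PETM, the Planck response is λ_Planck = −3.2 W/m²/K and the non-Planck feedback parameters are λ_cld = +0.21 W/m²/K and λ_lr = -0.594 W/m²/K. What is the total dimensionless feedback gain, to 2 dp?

-0.12

Convert to gains: g_cld = 0.21/3.2 = 0.06562; g_lr = -0.594/3.2 = -0.1856.
Total gain g = -0.11998.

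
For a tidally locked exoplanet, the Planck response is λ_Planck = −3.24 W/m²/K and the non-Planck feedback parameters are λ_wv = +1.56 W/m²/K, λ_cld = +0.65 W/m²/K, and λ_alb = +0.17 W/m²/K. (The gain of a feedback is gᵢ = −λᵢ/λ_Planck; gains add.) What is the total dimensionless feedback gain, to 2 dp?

Convert to gains: g_wv = 1.56/3.24 = 0.4815; g_cld = 0.65/3.24 = 0.2006; g_alb = 0.17/3.24 = 0.05247.
Total gain g = 0.73457.

0.73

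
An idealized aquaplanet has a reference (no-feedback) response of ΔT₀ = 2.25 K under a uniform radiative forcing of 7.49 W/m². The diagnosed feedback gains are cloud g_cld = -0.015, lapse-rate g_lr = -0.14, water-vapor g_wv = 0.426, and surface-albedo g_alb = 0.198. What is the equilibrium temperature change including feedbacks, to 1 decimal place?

4.2 K

Total gain g = -0.015 − 0.14 + 0.426 + 0.198 = 0.469.
Amplification A = 1/(1 − 0.469) = 1.883.
ΔT = 2.25 × 1.883 = 4.2 K.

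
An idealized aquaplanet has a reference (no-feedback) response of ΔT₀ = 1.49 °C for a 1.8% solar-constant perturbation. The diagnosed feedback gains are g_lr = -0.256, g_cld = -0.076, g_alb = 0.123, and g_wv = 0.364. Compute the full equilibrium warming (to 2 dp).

1.76 °C

Total gain g = -0.256 − 0.076 + 0.123 + 0.364 = 0.155.
Amplification A = 1/(1 − 0.155) = 1.183.
ΔT = 1.49 × 1.183 = 1.76 °C.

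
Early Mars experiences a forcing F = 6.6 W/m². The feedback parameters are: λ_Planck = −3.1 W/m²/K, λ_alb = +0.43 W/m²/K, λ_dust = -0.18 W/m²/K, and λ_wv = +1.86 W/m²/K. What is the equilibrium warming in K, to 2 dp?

Net feedback parameter λ = (−3.1) + (+0.43) + (-0.18) + (+1.86) = -0.99 W/m²/K.
ΔT = −F/λ = −6.6/(-0.99) = 6.67 K.

6.67 K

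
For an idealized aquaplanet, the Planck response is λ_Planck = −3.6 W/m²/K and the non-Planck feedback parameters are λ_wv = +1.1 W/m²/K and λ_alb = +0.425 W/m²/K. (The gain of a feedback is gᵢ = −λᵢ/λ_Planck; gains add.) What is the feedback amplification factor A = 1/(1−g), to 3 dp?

1.735

Convert to gains: g_wv = 1.1/3.6 = 0.3056; g_alb = 0.425/3.6 = 0.1181.
Total gain g = 0.4237.
A = 1/(1 − 0.4237) = 1.735.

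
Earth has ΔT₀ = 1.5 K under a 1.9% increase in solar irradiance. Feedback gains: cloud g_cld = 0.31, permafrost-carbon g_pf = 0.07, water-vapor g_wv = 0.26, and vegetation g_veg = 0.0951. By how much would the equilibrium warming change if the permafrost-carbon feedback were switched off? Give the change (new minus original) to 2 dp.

Original: g = 0.7351, ΔT = 1.5/(1−0.7351) = 5.6625 K.
Without permafrost-carbon: g' = 0.6651, ΔT' = 1.5/(1−0.6651) = 4.4789 K.
Change = 4.4789 − 5.6625 = -1.18 K.

-1.18 K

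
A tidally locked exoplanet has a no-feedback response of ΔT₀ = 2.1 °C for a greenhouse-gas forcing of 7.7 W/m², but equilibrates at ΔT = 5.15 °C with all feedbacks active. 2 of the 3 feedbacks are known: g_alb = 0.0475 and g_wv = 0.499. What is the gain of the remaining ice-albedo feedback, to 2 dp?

0.05

Amplification A = ΔT/ΔT₀ = 5.15/2.1 = 2.452.
Total gain g = 1 − 1/A = 1 − 1/2.452 = 0.5922.
Known gains sum to 0.0475 + 0.499 = 0.5465.
g_ice = 0.5922 − 0.5465 = 0.05.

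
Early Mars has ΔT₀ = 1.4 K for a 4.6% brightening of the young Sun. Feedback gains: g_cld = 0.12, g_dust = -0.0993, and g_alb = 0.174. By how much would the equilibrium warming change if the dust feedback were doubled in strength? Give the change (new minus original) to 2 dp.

Original: g = 0.1947, ΔT = 1.4/(1−0.1947) = 1.7385 K.
With doubled dust: g' = 0.0954, ΔT' = 1.4/(1−0.0954) = 1.5476 K.
Change = 1.5476 − 1.7385 = -0.19 K.

-0.19 K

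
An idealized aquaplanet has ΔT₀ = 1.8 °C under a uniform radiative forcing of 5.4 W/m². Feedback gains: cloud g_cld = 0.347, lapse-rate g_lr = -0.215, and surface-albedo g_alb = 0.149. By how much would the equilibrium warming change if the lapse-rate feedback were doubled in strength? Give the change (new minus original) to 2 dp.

-0.58 °C

Original: g = 0.281, ΔT = 1.8/(1−0.281) = 2.5035 °C.
With doubled lapse-rate: g' = 0.066, ΔT' = 1.8/(1−0.066) = 1.9272 °C.
Change = 1.9272 − 2.5035 = -0.58 °C.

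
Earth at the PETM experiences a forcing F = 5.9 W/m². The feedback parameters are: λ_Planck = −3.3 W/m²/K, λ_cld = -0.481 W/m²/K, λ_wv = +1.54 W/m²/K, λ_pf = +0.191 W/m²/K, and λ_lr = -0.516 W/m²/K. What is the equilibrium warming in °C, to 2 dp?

2.30 °C

Net feedback parameter λ = (−3.3) + (-0.481) + (+1.54) + (+0.191) + (-0.516) = -2.566 W/m²/K.
ΔT = −F/λ = −5.9/(-2.566) = 2.30 °C.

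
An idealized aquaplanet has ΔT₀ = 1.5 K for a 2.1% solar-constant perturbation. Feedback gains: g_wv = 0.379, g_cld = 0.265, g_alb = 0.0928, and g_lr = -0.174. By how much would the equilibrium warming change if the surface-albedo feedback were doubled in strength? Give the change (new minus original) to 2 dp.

Original: g = 0.5628, ΔT = 1.5/(1−0.5628) = 3.4309 K.
With doubled surface-albedo: g' = 0.6556, ΔT' = 1.5/(1−0.6556) = 4.3554 K.
Change = 4.3554 − 3.4309 = 0.92 K.

0.92 K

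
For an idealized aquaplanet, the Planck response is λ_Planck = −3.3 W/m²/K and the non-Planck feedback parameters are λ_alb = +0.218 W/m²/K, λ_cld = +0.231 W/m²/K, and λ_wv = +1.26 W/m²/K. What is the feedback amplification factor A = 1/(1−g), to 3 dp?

Convert to gains: g_alb = 0.218/3.3 = 0.06606; g_cld = 0.231/3.3 = 0.07; g_wv = 1.26/3.3 = 0.3818.
Total gain g = 0.51786.
A = 1/(1 − 0.51786) = 2.074.

2.074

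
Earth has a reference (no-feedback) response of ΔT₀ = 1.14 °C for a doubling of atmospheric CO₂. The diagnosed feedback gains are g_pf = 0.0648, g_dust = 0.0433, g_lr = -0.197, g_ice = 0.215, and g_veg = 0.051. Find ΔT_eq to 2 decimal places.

Total gain g = 0.0648 + 0.0433 − 0.197 + 0.215 + 0.051 = 0.1771.
Amplification A = 1/(1 − 0.1771) = 1.215.
ΔT = 1.14 × 1.215 = 1.39 °C.

1.39 °C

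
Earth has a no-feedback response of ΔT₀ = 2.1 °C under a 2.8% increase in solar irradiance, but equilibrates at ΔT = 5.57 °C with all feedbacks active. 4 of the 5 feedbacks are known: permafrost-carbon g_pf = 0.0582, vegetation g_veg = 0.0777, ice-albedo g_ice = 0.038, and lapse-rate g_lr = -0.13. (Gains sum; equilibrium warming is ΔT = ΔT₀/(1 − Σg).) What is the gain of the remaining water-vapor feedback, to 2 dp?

0.58

Amplification A = ΔT/ΔT₀ = 5.57/2.1 = 2.652.
Total gain g = 1 − 1/A = 1 − 1/2.652 = 0.6229.
Known gains sum to 0.0582 + 0.0777 + 0.038 − 0.13 = 0.0439.
g_wv = 0.6229 − 0.0439 = 0.58.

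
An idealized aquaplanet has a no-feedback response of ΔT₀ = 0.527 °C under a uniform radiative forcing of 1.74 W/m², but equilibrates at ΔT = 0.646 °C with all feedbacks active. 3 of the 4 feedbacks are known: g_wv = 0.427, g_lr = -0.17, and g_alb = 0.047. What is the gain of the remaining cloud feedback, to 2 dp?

-0.12

Amplification A = ΔT/ΔT₀ = 0.646/0.527 = 1.226.
Total gain g = 1 − 1/A = 1 − 1/1.226 = 0.1843.
Known gains sum to 0.427 − 0.17 + 0.047 = 0.304.
g_cld = 0.1843 − 0.304 = -0.12.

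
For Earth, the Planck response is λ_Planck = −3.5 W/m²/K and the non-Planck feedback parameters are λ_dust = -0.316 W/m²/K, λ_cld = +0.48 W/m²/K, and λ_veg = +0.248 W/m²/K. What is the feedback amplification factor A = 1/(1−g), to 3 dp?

Convert to gains: g_dust = -0.316/3.5 = -0.09029; g_cld = 0.48/3.5 = 0.1371; g_veg = 0.248/3.5 = 0.07086.
Total gain g = 0.11767.
A = 1/(1 − 0.11767) = 1.133.

1.133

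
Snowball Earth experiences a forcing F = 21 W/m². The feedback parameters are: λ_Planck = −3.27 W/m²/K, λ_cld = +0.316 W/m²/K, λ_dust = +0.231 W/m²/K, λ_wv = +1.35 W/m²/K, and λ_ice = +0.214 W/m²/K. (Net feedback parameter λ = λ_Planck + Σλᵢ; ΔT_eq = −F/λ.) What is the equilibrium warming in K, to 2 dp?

Net feedback parameter λ = (−3.27) + (+0.316) + (+0.231) + (+1.35) + (+0.214) = -1.159 W/m²/K.
ΔT = −F/λ = −21/(-1.159) = 18.12 K.

18.12 K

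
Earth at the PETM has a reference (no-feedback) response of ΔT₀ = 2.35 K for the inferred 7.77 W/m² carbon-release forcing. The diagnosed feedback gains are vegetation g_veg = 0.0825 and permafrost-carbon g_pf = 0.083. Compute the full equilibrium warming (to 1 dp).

2.8 K

Total gain g = 0.0825 + 0.083 = 0.1655.
Amplification A = 1/(1 − 0.1655) = 1.198.
ΔT = 2.35 × 1.198 = 2.8 K.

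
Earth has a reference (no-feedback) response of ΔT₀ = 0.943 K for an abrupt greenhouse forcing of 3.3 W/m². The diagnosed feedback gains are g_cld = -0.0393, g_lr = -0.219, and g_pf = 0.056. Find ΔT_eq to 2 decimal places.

0.78 K

Total gain g = -0.0393 − 0.219 + 0.056 = -0.2023.
Amplification A = 1/(1 + 0.2023) = 0.8317.
ΔT = 0.943 × 0.8317 = 0.78 K.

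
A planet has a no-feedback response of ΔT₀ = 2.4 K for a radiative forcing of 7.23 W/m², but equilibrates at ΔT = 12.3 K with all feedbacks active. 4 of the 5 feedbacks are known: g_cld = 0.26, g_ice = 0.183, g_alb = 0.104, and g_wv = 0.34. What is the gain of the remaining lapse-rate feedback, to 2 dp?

-0.08

Amplification A = ΔT/ΔT₀ = 12.3/2.4 = 5.125.
Total gain g = 1 − 1/A = 1 − 1/5.125 = 0.8049.
Known gains sum to 0.26 + 0.183 + 0.104 + 0.34 = 0.887.
g_lr = 0.8049 − 0.887 = -0.08.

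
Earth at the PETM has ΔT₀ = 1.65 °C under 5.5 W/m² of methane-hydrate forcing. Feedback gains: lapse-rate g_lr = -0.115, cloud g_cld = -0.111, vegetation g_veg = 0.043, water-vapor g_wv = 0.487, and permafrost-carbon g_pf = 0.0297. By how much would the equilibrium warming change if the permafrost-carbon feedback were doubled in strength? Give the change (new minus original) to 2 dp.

Original: g = 0.3337, ΔT = 1.65/(1−0.3337) = 2.4764 °C.
With doubled permafrost-carbon: g' = 0.3634, ΔT' = 1.65/(1−0.3634) = 2.5919 °C.
Change = 2.5919 − 2.4764 = 0.12 °C.

0.12 °C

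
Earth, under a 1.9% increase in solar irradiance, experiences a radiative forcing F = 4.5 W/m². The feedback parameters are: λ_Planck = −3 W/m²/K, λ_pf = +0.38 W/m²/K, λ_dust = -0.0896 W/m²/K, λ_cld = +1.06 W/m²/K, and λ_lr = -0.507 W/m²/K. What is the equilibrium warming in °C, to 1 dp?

2.1 °C

Net feedback parameter λ = (−3) + (+0.38) + (-0.0896) + (+1.06) + (-0.507) = -2.1566 W/m²/K.
ΔT = −F/λ = −4.5/(-2.1566) = 2.1 °C.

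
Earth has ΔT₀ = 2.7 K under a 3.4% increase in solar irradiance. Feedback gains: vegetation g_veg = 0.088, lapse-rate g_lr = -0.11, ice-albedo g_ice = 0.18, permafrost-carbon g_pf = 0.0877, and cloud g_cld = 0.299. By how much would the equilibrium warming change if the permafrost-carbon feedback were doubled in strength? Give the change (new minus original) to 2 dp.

Original: g = 0.5447, ΔT = 2.7/(1−0.5447) = 5.9302 K.
With doubled permafrost-carbon: g' = 0.6324, ΔT' = 2.7/(1−0.6324) = 7.3449 K.
Change = 7.3449 − 5.9302 = 1.41 K.

1.41 K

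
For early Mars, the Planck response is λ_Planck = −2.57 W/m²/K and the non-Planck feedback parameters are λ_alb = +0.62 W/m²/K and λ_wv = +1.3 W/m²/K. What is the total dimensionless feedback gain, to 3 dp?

Convert to gains: g_alb = 0.62/2.57 = 0.2412; g_wv = 1.3/2.57 = 0.5058.
Total gain g = 0.747.

0.747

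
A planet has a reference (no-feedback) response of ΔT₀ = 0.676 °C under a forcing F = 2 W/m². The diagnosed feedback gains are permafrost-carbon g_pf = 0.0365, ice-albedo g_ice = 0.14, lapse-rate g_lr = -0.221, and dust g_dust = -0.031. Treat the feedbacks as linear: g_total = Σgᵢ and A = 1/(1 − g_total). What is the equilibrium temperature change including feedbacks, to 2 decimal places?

0.63 °C

Total gain g = 0.0365 + 0.14 − 0.221 − 0.031 = -0.0755.
Amplification A = 1/(1 + 0.0755) = 0.9298.
ΔT = 0.676 × 0.9298 = 0.63 °C.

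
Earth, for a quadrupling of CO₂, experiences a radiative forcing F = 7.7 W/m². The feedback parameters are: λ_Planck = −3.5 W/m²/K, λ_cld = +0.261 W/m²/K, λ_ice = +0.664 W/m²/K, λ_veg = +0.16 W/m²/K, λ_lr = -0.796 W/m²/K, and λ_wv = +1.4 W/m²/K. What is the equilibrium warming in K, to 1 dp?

Net feedback parameter λ = (−3.5) + (+0.261) + (+0.664) + (+0.16) + (-0.796) + (+1.4) = -1.811 W/m²/K.
ΔT = −F/λ = −7.7/(-1.811) = 4.3 K.

4.3 K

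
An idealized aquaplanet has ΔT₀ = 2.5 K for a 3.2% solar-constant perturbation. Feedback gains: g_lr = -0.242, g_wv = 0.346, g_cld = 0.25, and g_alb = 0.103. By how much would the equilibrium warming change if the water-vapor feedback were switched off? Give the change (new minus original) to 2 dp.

Original: g = 0.457, ΔT = 2.5/(1−0.457) = 4.6041 K.
Without water-vapor: g' = 0.111, ΔT' = 2.5/(1−0.111) = 2.8121 K.
Change = 2.8121 − 4.6041 = -1.79 K.

-1.79 K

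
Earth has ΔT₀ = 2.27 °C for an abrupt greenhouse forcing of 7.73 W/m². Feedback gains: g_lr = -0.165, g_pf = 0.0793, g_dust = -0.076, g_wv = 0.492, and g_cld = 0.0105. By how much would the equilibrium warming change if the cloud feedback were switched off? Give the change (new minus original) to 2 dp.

-0.05 °C

Original: g = 0.3408, ΔT = 2.27/(1−0.3408) = 3.4436 °C.
Without cloud: g' = 0.3303, ΔT' = 2.27/(1−0.3303) = 3.3896 °C.
Change = 3.3896 − 3.4436 = -0.05 °C.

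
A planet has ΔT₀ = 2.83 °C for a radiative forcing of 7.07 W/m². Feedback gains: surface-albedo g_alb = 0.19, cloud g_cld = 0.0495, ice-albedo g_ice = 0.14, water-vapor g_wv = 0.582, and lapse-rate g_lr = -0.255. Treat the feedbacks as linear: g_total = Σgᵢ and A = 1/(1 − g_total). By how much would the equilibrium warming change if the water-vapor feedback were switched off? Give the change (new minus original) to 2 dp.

-6.41 °C

Original: g = 0.7065, ΔT = 2.83/(1−0.7065) = 9.6422 °C.
Without water-vapor: g' = 0.1245, ΔT' = 2.83/(1−0.1245) = 3.2324 °C.
Change = 3.2324 − 9.6422 = -6.41 °C.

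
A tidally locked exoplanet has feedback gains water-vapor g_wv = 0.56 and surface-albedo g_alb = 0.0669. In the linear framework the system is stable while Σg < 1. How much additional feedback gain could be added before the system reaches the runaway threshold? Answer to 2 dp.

0.37

Current total gain = 0.56 + 0.0669 = 0.6269.
Margin to runaway = 1 − 0.6269 = 0.37.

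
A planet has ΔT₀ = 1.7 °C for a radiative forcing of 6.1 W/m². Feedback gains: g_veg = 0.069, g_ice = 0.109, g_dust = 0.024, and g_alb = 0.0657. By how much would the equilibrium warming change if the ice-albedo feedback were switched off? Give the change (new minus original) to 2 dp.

Original: g = 0.2677, ΔT = 1.7/(1−0.2677) = 2.3215 °C.
Without ice-albedo: g' = 0.1587, ΔT' = 1.7/(1−0.1587) = 2.0207 °C.
Change = 2.0207 − 2.3215 = -0.30 °C.

-0.30 °C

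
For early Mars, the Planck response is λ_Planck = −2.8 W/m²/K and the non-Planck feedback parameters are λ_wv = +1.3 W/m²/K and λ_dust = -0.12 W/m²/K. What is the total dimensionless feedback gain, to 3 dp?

Convert to gains: g_wv = 1.3/2.8 = 0.4643; g_dust = -0.12/2.8 = -0.04286.
Total gain g = 0.42144.

0.421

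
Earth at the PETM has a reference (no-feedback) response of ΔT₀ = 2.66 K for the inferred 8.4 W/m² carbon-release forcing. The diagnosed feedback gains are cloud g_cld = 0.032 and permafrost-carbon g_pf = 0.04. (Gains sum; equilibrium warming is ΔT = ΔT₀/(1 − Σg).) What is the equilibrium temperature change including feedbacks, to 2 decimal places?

Total gain g = 0.032 + 0.04 = 0.072.
Amplification A = 1/(1 − 0.072) = 1.078.
ΔT = 2.66 × 1.078 = 2.87 K.

2.87 K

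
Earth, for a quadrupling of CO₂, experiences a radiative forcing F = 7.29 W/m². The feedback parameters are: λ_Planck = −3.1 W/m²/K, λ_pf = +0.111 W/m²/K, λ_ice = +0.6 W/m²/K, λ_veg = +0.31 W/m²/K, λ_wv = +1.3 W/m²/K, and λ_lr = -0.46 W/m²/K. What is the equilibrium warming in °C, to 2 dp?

5.88 °C

Net feedback parameter λ = (−3.1) + (+0.111) + (+0.6) + (+0.31) + (+1.3) + (-0.46) = -1.239 W/m²/K.
ΔT = −F/λ = −7.29/(-1.239) = 5.88 °C.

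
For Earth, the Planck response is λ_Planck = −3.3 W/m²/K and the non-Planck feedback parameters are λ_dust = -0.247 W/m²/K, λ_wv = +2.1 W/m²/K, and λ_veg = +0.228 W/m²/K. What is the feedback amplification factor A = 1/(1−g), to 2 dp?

2.71

Convert to gains: g_dust = -0.247/3.3 = -0.07485; g_wv = 2.1/3.3 = 0.6364; g_veg = 0.228/3.3 = 0.06909.
Total gain g = 0.63064.
A = 1/(1 − 0.63064) = 2.71.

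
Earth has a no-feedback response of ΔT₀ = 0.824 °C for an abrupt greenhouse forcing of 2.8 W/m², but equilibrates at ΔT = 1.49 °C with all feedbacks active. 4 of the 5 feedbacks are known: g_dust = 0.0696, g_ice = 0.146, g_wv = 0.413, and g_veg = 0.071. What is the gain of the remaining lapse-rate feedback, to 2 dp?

-0.25

Amplification A = ΔT/ΔT₀ = 1.49/0.824 = 1.808.
Total gain g = 1 − 1/A = 1 − 1/1.808 = 0.4469.
Known gains sum to 0.0696 + 0.146 + 0.413 + 0.071 = 0.6996.
g_lr = 0.4469 − 0.6996 = -0.25.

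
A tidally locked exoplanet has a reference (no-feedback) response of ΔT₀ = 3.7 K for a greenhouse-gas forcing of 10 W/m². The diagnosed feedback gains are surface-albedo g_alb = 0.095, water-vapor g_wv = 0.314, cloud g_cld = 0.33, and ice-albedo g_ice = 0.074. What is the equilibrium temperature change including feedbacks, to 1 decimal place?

Total gain g = 0.095 + 0.314 + 0.33 + 0.074 = 0.813.
Amplification A = 1/(1 − 0.813) = 5.348.
ΔT = 3.7 × 5.348 = 19.8 K.

19.8 K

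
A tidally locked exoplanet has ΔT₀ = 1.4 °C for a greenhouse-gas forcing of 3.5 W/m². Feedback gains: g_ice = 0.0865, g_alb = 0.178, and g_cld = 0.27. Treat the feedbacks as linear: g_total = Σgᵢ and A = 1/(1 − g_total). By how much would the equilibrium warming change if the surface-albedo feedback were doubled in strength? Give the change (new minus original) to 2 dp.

1.86 °C

Original: g = 0.5345, ΔT = 1.4/(1−0.5345) = 3.0075 °C.
With doubled surface-albedo: g' = 0.7125, ΔT' = 1.4/(1−0.7125) = 4.8696 °C.
Change = 4.8696 − 3.0075 = 1.86 °C.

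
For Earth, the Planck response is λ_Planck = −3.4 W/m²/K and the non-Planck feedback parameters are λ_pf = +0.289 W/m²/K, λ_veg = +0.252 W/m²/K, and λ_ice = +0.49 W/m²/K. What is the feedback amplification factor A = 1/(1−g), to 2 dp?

1.44

Convert to gains: g_pf = 0.289/3.4 = 0.085; g_veg = 0.252/3.4 = 0.07412; g_ice = 0.49/3.4 = 0.1441.
Total gain g = 0.30322.
A = 1/(1 − 0.30322) = 1.44.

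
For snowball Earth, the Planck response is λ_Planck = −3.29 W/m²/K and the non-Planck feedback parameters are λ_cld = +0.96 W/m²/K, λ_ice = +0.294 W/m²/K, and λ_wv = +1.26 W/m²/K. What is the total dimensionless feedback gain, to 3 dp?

0.764

Convert to gains: g_cld = 0.96/3.29 = 0.2918; g_ice = 0.294/3.29 = 0.08936; g_wv = 1.26/3.29 = 0.383.
Total gain g = 0.76416.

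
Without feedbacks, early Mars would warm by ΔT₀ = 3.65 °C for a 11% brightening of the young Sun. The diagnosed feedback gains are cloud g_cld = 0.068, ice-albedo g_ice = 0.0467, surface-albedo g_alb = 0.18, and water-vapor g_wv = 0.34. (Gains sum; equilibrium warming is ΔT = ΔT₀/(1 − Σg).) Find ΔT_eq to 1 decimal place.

Total gain g = 0.068 + 0.0467 + 0.18 + 0.34 = 0.6347.
Amplification A = 1/(1 − 0.6347) = 2.737.
ΔT = 3.65 × 2.737 = 10.0 °C.

10.0 °C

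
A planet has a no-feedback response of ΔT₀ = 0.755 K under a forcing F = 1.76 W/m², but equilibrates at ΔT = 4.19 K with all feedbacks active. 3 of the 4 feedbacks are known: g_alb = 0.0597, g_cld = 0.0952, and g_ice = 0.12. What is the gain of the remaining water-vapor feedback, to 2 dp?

Amplification A = ΔT/ΔT₀ = 4.19/0.755 = 5.55.
Total gain g = 1 − 1/A = 1 − 1/5.55 = 0.8198.
Known gains sum to 0.0597 + 0.0952 + 0.12 = 0.2749.
g_wv = 0.8198 − 0.2749 = 0.54.

0.54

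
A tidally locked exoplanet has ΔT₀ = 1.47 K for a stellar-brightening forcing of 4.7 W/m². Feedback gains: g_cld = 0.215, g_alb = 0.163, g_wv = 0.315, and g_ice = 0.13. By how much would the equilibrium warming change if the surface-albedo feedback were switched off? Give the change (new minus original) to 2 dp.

Original: g = 0.823, ΔT = 1.47/(1−0.823) = 8.3051 K.
Without surface-albedo: g' = 0.66, ΔT' = 1.47/(1−0.66) = 4.3235 K.
Change = 4.3235 − 8.3051 = -3.98 K.

-3.98 K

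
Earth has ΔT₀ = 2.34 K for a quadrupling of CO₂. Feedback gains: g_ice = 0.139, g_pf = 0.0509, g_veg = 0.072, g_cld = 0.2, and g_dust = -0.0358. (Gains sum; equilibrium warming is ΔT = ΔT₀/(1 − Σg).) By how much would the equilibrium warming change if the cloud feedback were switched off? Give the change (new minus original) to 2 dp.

Original: g = 0.4261, ΔT = 2.34/(1−0.4261) = 4.0774 K.
Without cloud: g' = 0.2261, ΔT' = 2.34/(1−0.2261) = 3.0236 K.
Change = 3.0236 − 4.0774 = -1.05 K.

-1.05 K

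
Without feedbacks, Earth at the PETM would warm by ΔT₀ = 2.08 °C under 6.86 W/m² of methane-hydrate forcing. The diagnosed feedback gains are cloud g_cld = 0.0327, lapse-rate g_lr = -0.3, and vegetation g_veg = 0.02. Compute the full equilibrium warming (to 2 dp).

1.67 °C

Total gain g = 0.0327 − 0.3 + 0.02 = -0.2473.
Amplification A = 1/(1 + 0.2473) = 0.8017.
ΔT = 2.08 × 0.8017 = 1.67 °C.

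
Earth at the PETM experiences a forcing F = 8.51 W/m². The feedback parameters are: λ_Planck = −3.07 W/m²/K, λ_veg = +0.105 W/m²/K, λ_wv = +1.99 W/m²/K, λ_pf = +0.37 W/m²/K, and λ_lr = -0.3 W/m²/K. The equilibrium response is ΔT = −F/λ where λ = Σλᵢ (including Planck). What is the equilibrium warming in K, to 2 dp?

9.40 K

Net feedback parameter λ = (−3.07) + (+0.105) + (+1.99) + (+0.37) + (-0.3) = -0.905 W/m²/K.
ΔT = −F/λ = −8.51/(-0.905) = 9.40 K.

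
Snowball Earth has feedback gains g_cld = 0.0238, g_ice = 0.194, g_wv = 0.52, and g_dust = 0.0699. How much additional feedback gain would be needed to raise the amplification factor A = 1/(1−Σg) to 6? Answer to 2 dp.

Current total gain = 0.8077.
Target gain for A = 6: g* = 1 − 1/6 = 0.8333.
Additional gain needed = 0.8333 − 0.8077 = 0.03.

0.03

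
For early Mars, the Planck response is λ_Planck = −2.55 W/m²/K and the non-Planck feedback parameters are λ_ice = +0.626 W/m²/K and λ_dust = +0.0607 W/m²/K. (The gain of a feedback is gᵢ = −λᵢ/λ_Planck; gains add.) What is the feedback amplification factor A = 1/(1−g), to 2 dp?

1.37

Convert to gains: g_ice = 0.626/2.55 = 0.2455; g_dust = 0.0607/2.55 = 0.0238.
Total gain g = 0.2693.
A = 1/(1 − 0.2693) = 1.37.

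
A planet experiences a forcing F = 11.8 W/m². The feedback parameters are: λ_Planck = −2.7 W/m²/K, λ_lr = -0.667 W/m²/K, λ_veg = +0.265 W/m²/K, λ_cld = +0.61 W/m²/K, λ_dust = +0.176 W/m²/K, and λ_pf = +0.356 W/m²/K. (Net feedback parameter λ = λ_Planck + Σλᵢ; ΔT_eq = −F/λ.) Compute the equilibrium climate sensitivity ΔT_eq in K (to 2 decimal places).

6.02 K

Net feedback parameter λ = (−2.7) + (-0.667) + (+0.265) + (+0.61) + (+0.176) + (+0.356) = -1.96 W/m²/K.
ΔT = −F/λ = −11.8/(-1.96) = 6.02 K.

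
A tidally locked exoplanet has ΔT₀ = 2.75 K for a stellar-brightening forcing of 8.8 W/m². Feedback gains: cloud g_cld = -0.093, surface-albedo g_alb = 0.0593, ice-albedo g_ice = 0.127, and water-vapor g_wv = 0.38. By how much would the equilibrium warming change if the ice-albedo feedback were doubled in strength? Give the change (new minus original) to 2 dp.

1.66 K

Original: g = 0.4733, ΔT = 2.75/(1−0.4733) = 5.2212 K.
With doubled ice-albedo: g' = 0.6003, ΔT' = 2.75/(1−0.6003) = 6.8802 K.
Change = 6.8802 − 5.2212 = 1.66 K.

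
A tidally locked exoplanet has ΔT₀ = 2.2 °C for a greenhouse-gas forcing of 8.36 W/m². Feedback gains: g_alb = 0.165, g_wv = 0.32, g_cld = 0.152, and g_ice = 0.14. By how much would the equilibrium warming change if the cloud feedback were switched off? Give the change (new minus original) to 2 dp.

Original: g = 0.777, ΔT = 2.2/(1−0.777) = 9.8655 °C.
Without cloud: g' = 0.625, ΔT' = 2.2/(1−0.625) = 5.8667 °C.
Change = 5.8667 − 9.8655 = -4.00 °C.

-4.00 °C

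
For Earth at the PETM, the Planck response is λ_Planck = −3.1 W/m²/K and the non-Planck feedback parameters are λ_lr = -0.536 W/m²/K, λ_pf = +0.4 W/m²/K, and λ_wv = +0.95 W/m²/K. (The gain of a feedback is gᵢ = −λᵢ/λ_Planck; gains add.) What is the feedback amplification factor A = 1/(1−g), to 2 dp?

1.36

Convert to gains: g_lr = -0.536/3.1 = -0.1729; g_pf = 0.4/3.1 = 0.129; g_wv = 0.95/3.1 = 0.3065.
Total gain g = 0.2626.
A = 1/(1 − 0.2626) = 1.36.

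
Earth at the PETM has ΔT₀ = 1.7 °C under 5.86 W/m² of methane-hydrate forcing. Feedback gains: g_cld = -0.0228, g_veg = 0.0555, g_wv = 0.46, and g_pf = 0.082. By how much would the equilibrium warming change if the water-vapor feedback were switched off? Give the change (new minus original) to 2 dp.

-2.08 °C

Original: g = 0.5747, ΔT = 1.7/(1−0.5747) = 3.9972 °C.
Without water-vapor: g' = 0.1147, ΔT' = 1.7/(1−0.1147) = 1.9203 °C.
Change = 1.9203 − 3.9972 = -2.08 °C.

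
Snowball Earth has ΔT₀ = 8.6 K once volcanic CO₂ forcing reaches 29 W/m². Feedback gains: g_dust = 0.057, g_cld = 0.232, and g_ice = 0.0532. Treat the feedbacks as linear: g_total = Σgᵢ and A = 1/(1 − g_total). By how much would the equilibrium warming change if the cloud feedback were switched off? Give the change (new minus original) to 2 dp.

-3.41 K

Original: g = 0.3422, ΔT = 8.6/(1−0.3422) = 13.0739 K.
Without cloud: g' = 0.1102, ΔT' = 8.6/(1−0.1102) = 9.6651 K.
Change = 9.6651 − 13.0739 = -3.41 K.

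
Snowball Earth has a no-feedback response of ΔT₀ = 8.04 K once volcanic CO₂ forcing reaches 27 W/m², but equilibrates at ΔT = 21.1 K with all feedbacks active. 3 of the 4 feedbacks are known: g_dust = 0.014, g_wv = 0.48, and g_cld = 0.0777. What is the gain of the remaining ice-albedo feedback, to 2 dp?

0.05

Amplification A = ΔT/ΔT₀ = 21.1/8.04 = 2.624.
Total gain g = 1 − 1/A = 1 − 1/2.624 = 0.6189.
Known gains sum to 0.014 + 0.48 + 0.0777 = 0.5717.
g_ice = 0.6189 − 0.5717 = 0.05.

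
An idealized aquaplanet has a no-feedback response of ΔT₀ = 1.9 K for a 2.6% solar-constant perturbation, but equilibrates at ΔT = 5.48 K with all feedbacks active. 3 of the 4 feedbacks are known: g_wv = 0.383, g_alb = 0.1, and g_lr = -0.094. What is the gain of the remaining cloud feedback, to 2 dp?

0.26

Amplification A = ΔT/ΔT₀ = 5.48/1.9 = 2.884.
Total gain g = 1 − 1/A = 1 − 1/2.884 = 0.6533.
Known gains sum to 0.383 + 0.1 − 0.094 = 0.389.
g_cld = 0.6533 − 0.389 = 0.26.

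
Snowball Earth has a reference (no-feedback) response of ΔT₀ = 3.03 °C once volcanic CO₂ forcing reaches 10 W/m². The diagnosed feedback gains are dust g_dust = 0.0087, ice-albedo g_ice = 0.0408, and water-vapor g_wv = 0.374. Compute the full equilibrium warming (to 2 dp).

Total gain g = 0.0087 + 0.0408 + 0.374 = 0.4235.
Amplification A = 1/(1 − 0.4235) = 1.735.
ΔT = 3.03 × 1.735 = 5.26 °C.

5.26 °C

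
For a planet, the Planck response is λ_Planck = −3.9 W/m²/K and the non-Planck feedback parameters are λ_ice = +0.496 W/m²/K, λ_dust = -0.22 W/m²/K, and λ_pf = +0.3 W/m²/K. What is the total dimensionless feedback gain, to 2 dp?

Convert to gains: g_ice = 0.496/3.9 = 0.1272; g_dust = -0.22/3.9 = -0.05641; g_pf = 0.3/3.9 = 0.07692.
Total gain g = 0.14771.

0.15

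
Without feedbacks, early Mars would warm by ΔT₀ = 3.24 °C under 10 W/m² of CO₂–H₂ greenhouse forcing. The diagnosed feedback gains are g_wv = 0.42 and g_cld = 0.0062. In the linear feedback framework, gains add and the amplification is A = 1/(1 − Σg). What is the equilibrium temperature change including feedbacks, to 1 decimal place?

Total gain g = 0.42 + 0.0062 = 0.4262.
Amplification A = 1/(1 − 0.4262) = 1.743.
ΔT = 3.24 × 1.743 = 5.6 °C.

5.6 °C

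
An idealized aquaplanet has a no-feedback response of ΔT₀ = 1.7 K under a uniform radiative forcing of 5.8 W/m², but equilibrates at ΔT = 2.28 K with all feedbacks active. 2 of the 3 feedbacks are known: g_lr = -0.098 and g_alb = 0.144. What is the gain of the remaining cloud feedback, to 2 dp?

Amplification A = ΔT/ΔT₀ = 2.28/1.7 = 1.341.
Total gain g = 1 − 1/A = 1 − 1/1.341 = 0.2543.
Known gains sum to -0.098 + 0.144 = 0.046.
g_cld = 0.2543 − 0.046 = 0.21.

0.21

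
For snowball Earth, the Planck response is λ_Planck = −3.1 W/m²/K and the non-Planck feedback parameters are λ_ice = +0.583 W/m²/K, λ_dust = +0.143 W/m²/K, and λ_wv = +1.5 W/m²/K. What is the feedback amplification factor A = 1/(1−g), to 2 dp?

Convert to gains: g_ice = 0.583/3.1 = 0.1881; g_dust = 0.143/3.1 = 0.04613; g_wv = 1.5/3.1 = 0.4839.
Total gain g = 0.71813.
A = 1/(1 − 0.71813) = 3.55.

3.55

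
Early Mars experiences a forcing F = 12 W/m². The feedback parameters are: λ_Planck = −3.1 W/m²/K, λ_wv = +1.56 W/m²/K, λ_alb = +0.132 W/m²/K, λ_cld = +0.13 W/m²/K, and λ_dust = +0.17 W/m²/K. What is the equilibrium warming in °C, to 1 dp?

10.8 °C

Net feedback parameter λ = (−3.1) + (+1.56) + (+0.132) + (+0.13) + (+0.17) = -1.108 W/m²/K.
ΔT = −F/λ = −12/(-1.108) = 10.8 °C.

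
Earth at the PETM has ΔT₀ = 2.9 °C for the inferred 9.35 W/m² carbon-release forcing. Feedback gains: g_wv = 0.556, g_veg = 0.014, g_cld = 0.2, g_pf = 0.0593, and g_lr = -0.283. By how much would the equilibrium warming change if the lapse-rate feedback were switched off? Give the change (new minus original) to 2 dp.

10.60 °C

Original: g = 0.5463, ΔT = 2.9/(1−0.5463) = 6.3919 °C.
Without lapse-rate: g' = 0.8293, ΔT' = 2.9/(1−0.8293) = 16.9889 °C.
Change = 16.9889 − 6.3919 = 10.60 °C.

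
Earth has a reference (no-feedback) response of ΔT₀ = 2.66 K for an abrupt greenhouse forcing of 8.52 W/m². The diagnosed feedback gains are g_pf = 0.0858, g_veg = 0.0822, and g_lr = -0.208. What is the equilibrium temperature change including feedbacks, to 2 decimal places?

2.56 K

Total gain g = 0.0858 + 0.0822 − 0.208 = -0.04.
Amplification A = 1/(1 + 0.04) = 0.9615.
ΔT = 2.66 × 0.9615 = 2.56 K.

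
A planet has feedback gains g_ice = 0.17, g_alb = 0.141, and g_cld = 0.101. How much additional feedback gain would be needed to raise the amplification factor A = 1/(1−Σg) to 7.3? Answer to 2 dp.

0.45

Current total gain = 0.412.
Target gain for A = 7.3: g* = 1 − 1/7.3 = 0.863.
Additional gain needed = 0.863 − 0.412 = 0.45.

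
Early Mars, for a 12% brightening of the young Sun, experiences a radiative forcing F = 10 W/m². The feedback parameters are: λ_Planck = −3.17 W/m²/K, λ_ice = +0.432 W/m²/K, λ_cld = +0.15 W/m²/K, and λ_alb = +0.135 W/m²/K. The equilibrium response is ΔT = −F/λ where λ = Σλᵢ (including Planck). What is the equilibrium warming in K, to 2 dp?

Net feedback parameter λ = (−3.17) + (+0.432) + (+0.15) + (+0.135) = -2.453 W/m²/K.
ΔT = −F/λ = −10/(-2.453) = 4.08 K.

4.08 K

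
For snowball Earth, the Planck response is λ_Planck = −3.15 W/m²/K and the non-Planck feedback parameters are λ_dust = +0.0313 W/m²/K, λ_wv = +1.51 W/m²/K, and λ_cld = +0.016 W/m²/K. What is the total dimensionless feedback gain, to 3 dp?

Convert to gains: g_dust = 0.0313/3.15 = 0.009937; g_wv = 1.51/3.15 = 0.4794; g_cld = 0.016/3.15 = 0.005079.
Total gain g = 0.494416.

0.494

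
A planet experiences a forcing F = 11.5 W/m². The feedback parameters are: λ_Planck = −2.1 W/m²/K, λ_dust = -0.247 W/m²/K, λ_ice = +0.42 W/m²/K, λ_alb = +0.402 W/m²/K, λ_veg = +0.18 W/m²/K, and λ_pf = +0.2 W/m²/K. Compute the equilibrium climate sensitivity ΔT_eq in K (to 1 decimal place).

Net feedback parameter λ = (−2.1) + (-0.247) + (+0.42) + (+0.402) + (+0.18) + (+0.2) = -1.145 W/m²/K.
ΔT = −F/λ = −11.5/(-1.145) = 10.0 K.

10.0 K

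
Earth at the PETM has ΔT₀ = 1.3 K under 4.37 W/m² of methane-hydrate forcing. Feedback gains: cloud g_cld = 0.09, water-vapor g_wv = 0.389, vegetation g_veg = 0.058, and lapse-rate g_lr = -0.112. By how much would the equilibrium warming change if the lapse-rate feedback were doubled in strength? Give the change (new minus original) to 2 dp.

-0.37 K

Original: g = 0.425, ΔT = 1.3/(1−0.425) = 2.2609 K.
With doubled lapse-rate: g' = 0.313, ΔT' = 1.3/(1−0.313) = 1.8923 K.
Change = 1.8923 − 2.2609 = -0.37 K.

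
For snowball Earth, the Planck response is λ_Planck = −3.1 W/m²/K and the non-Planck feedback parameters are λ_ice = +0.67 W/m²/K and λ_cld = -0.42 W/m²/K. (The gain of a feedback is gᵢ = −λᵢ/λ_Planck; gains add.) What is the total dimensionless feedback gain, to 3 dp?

Convert to gains: g_ice = 0.67/3.1 = 0.2161; g_cld = -0.42/3.1 = -0.1355.
Total gain g = 0.0806.

0.081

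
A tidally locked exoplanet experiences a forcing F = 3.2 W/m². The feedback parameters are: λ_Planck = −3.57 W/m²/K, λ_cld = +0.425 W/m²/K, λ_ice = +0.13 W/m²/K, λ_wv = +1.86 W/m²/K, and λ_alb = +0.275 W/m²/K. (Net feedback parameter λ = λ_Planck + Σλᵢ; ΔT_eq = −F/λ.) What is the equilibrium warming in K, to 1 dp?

3.6 K

Net feedback parameter λ = (−3.57) + (+0.425) + (+0.13) + (+1.86) + (+0.275) = -0.88 W/m²/K.
ΔT = −F/λ = −3.2/(-0.88) = 3.6 K.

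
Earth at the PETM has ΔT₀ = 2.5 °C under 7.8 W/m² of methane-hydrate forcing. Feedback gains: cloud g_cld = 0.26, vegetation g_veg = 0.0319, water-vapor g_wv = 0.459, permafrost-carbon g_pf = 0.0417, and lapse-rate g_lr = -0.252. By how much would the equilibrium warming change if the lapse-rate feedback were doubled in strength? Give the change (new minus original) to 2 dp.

-1.93 °C

Original: g = 0.5406, ΔT = 2.5/(1−0.5406) = 5.4419 °C.
With doubled lapse-rate: g' = 0.2886, ΔT' = 2.5/(1−0.2886) = 3.5142 °C.
Change = 3.5142 − 5.4419 = -1.93 °C.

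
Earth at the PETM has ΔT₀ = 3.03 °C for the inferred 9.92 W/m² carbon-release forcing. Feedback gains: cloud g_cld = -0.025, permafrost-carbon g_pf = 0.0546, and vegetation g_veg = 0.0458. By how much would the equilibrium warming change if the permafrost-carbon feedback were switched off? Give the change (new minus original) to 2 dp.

-0.18 °C

Original: g = 0.0754, ΔT = 3.03/(1−0.0754) = 3.2771 °C.
Without permafrost-carbon: g' = 0.0208, ΔT' = 3.03/(1−0.0208) = 3.0944 °C.
Change = 3.0944 − 3.2771 = -0.18 °C.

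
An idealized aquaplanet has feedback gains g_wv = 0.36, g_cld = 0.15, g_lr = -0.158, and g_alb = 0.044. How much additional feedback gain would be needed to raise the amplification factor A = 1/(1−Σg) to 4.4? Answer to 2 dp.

0.38

Current total gain = 0.396.
Target gain for A = 4.4: g* = 1 − 1/4.4 = 0.7727.
Additional gain needed = 0.7727 − 0.396 = 0.38.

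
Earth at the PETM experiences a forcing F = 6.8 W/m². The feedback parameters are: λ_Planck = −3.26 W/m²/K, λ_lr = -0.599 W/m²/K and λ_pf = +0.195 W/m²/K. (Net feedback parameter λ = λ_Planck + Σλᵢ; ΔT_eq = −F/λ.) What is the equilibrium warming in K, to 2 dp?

Net feedback parameter λ = (−3.26) + (-0.599) + (+0.195) = -3.664 W/m²/K.
ΔT = −F/λ = −6.8/(-3.664) = 1.86 K.

1.86 K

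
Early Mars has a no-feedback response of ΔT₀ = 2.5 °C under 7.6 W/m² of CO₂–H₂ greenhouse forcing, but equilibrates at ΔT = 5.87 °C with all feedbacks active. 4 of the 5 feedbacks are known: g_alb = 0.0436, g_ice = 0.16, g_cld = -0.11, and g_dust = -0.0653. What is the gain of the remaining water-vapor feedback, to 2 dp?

Amplification A = ΔT/ΔT₀ = 5.87/2.5 = 2.348.
Total gain g = 1 − 1/A = 1 − 1/2.348 = 0.5741.
Known gains sum to 0.0436 + 0.16 − 0.11 − 0.0653 = 0.0283.
g_wv = 0.5741 − 0.0283 = 0.55.

0.55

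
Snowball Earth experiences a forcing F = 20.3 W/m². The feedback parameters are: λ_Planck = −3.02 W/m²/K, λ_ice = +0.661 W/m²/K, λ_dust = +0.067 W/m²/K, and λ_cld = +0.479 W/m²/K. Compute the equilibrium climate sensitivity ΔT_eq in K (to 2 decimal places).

11.20 K

Net feedback parameter λ = (−3.02) + (+0.661) + (+0.067) + (+0.479) = -1.813 W/m²/K.
ΔT = −F/λ = −20.3/(-1.813) = 11.20 K.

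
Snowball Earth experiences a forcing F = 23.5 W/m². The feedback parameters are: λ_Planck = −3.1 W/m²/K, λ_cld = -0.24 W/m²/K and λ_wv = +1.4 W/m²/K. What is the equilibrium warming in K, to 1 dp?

12.1 K

Net feedback parameter λ = (−3.1) + (-0.24) + (+1.4) = -1.94 W/m²/K.
ΔT = −F/λ = −23.5/(-1.94) = 12.1 K.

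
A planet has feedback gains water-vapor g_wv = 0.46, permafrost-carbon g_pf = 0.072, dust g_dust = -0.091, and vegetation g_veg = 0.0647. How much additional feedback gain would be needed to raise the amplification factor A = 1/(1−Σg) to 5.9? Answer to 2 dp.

Current total gain = 0.5057.
Target gain for A = 5.9: g* = 1 − 1/5.9 = 0.8305.
Additional gain needed = 0.8305 − 0.5057 = 0.32.

0.32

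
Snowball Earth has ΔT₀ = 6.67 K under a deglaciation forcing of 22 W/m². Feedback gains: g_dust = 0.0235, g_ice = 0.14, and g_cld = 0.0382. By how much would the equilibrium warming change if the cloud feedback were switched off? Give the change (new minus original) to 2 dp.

Original: g = 0.2017, ΔT = 6.67/(1−0.2017) = 8.3553 K.
Without cloud: g' = 0.1635, ΔT' = 6.67/(1−0.1635) = 7.9737 K.
Change = 7.9737 − 8.3553 = -0.38 K.

-0.38 K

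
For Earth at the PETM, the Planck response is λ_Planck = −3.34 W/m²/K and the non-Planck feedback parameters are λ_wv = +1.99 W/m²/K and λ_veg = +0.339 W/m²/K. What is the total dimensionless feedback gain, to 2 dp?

0.70

Convert to gains: g_wv = 1.99/3.34 = 0.5958; g_veg = 0.339/3.34 = 0.1015.
Total gain g = 0.6973.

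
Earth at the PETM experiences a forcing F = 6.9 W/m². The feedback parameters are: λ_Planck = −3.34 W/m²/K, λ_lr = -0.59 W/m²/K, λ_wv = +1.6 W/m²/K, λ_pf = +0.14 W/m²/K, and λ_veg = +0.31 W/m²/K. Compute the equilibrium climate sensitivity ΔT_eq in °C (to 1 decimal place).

Net feedback parameter λ = (−3.34) + (-0.59) + (+1.6) + (+0.14) + (+0.31) = -1.88 W/m²/K.
ΔT = −F/λ = −6.9/(-1.88) = 3.7 °C.

3.7 °C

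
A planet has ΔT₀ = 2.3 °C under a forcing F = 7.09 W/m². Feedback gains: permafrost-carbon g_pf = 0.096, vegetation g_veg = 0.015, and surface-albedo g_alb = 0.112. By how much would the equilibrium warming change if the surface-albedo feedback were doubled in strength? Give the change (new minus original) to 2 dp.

0.50 °C

Original: g = 0.223, ΔT = 2.3/(1−0.223) = 2.9601 °C.
With doubled surface-albedo: g' = 0.335, ΔT' = 2.3/(1−0.335) = 3.4586 °C.
Change = 3.4586 − 2.9601 = 0.50 °C.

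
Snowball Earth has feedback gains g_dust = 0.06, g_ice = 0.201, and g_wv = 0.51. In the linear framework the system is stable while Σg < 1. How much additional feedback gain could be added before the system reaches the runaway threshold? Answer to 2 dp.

Current total gain = 0.06 + 0.201 + 0.51 = 0.771.
Margin to runaway = 1 − 0.771 = 0.23.

0.23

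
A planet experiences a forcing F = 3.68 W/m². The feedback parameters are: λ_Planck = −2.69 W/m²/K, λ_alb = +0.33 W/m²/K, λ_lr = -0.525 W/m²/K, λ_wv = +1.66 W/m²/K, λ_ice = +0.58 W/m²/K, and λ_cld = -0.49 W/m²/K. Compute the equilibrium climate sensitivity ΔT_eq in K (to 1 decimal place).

Net feedback parameter λ = (−2.69) + (+0.33) + (-0.525) + (+1.66) + (+0.58) + (-0.49) = -1.135 W/m²/K.
ΔT = −F/λ = −3.68/(-1.135) = 3.2 K.

3.2 K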